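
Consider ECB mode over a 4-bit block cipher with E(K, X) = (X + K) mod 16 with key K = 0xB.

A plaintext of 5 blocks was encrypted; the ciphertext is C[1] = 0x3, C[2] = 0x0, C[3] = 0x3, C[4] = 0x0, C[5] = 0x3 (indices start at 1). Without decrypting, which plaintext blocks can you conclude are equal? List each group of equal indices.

P[1] = P[3] = P[5]; P[2] = P[4]

ECB encrypts each block independently with the same key, so equal ciphertext blocks imply equal plaintext blocks.
C[1] = C[3] = C[5] = 0x3, so P[1] = P[3] = P[5].
C[2] = C[4] = 0x0, so P[2] = P[4].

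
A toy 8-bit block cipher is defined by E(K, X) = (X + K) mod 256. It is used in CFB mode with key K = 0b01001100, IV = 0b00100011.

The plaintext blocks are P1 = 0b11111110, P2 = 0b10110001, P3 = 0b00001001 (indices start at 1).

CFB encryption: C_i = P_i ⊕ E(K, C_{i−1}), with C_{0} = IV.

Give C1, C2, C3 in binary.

C1 = 0b10010001, C2 = 0b01101100, C3 = 0b10110001

C1: E(K, 0b00100011) = 0b01101111; 0b11111110 ⊕ 0b01101111 = 0b10010001.
C2: E(K, 0b10010001) = 0b11011101; 0b10110001 ⊕ 0b11011101 = 0b01101100.
C3: E(K, 0b01101100) = 0b10111000; 0b00001001 ⊕ 0b10111000 = 0b10110001.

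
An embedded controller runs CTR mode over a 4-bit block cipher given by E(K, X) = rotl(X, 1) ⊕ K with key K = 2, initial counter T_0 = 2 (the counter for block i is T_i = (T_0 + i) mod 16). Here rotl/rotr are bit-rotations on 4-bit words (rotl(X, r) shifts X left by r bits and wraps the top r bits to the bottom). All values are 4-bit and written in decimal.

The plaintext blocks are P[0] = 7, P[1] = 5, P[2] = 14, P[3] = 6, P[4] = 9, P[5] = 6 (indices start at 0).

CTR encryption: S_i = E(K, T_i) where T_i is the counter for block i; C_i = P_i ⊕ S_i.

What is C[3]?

C[3] = 14

C[0]: T = 2, S = E(K, T) = 6; 7 ⊕ 6 = 1.
C[1]: T = 3, S = E(K, T) = 4; 5 ⊕ 4 = 1.
C[2]: T = 4, S = E(K, T) = 10; 14 ⊕ 10 = 4.
C[3]: T = 5, S = E(K, T) = 8; 6 ⊕ 8 = 14.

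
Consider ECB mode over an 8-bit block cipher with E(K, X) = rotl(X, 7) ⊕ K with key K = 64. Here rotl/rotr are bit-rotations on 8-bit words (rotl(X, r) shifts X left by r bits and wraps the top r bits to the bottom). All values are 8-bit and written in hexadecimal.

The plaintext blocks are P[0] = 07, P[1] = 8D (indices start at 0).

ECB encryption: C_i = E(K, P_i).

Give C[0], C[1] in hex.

C[0] = E7, C[1] = A2

C[0]: E(K, 07) = E7.
C[1]: E(K, 8D) = A2.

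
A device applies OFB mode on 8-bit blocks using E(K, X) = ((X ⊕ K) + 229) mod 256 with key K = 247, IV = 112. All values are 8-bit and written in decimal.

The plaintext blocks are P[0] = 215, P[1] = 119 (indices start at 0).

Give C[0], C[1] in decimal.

OFB encryption: S_i = E(K, S_{i−1}) with S_{−1} = IV; C_i = P_i ⊕ S_i.
C[0]: S = E(K, 112) = 108; 215 ⊕ 108 = 187.
C[1]: S = E(K, 108) = 128; 119 ⊕ 128 = 247.

C[0] = 187, C[1] = 247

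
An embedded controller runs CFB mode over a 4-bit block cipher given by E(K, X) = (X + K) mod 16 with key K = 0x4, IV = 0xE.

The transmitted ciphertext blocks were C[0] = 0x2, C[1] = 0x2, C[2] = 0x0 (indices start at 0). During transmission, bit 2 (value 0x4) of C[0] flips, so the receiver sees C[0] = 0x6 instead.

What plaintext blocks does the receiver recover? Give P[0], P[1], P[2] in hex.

CFB decryption: P_i = C_i ⊕ E(K, C_{i−1}), with C_{−1} = IV.
Only C[0] changed, to 0x6. In CFB, a change in C_i flips the same bit in P_i and garbles P_{i+1}. Decrypting the received ciphertext:
P[0]: E(K, 0xE) = 0x2; 0x6 ⊕ 0x2 = 0x4.
P[1]: E(K, 0x6) = 0xA; 0x2 ⊕ 0xA = 0x8.
P[2]: E(K, 0x2) = 0x6; 0x0 ⊕ 0x6 = 0x6.
Blocks that differ from the original plaintext: P[0], P[1].

P[0] = 0x4, P[1] = 0x8, P[2] = 0x6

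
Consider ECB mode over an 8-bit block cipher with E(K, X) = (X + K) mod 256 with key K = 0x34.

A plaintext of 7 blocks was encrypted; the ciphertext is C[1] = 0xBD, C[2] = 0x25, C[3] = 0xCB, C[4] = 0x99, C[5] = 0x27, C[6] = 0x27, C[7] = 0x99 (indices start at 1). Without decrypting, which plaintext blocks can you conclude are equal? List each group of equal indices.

P[4] = P[7]; P[5] = P[6]

ECB encrypts each block independently with the same key, so equal ciphertext blocks imply equal plaintext blocks.
C[4] = C[7] = 0x99, so P[4] = P[7].
C[5] = C[6] = 0x27, so P[5] = P[6].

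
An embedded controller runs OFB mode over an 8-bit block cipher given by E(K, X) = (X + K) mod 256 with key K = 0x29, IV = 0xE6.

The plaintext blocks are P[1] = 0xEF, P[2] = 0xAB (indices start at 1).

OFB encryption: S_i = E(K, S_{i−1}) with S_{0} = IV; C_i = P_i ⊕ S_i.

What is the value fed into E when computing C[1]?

C[1]: S = E(K, 0xE6) = 0x0F; 0xEF ⊕ 0x0F = 0xE0.
So the input to E for block [1] is 0xE6.

0xE6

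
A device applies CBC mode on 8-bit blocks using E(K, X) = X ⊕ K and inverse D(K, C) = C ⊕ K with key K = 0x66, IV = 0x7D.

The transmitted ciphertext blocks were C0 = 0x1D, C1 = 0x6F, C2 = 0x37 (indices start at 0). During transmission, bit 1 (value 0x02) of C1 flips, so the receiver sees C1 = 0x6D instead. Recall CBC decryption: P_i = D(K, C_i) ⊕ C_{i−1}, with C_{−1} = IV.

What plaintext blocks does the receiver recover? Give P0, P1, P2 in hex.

Only C1 changed, to 0x6D. In CBC, a change in C_i garbles P_i and flips the same bit in P_{i+1}. Decrypting the received ciphertext:
P0: D(K, 0x1D) = 0x7B; 0x7B ⊕ 0x7D = 0x06.
P1: D(K, 0x6D) = 0x0B; 0x0B ⊕ 0x1D = 0x16.
P2: D(K, 0x37) = 0x51; 0x51 ⊕ 0x6D = 0x3C.
Blocks that differ from the original plaintext: P1, P2.

P0 = 0x06, P1 = 0x16, P2 = 0x3C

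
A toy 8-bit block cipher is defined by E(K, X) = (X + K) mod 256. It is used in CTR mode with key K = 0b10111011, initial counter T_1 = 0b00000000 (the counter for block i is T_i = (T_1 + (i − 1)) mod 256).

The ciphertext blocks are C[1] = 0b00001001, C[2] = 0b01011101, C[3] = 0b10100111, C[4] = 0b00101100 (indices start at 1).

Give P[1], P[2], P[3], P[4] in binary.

CTR decryption: S_i = E(K, T_i) where T_i is the counter for block i; P_i = C_i ⊕ S_i.
P[1]: T = 0b00000000, S = E(K, T) = 0b10111011; 0b00001001 ⊕ 0b10111011 = 0b10110010.
P[2]: T = 0b00000001, S = E(K, T) = 0b10111100; 0b01011101 ⊕ 0b10111100 = 0b11100001.
P[3]: T = 0b00000010, S = E(K, T) = 0b10111101; 0b10100111 ⊕ 0b10111101 = 0b00011010.
P[4]: T = 0b00000011, S = E(K, T) = 0b10111110; 0b00101100 ⊕ 0b10111110 = 0b10010010.

P[1] = 0b10110010, P[2] = 0b11100001, P[3] = 0b00011010, P[4] = 0b10010010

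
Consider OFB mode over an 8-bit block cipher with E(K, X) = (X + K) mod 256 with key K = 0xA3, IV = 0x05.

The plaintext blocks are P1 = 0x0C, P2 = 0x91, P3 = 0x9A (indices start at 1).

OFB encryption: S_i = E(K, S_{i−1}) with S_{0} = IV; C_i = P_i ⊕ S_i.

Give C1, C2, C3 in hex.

C1: S = E(K, 0x05) = 0xA8; 0x0C ⊕ 0xA8 = 0xA4.
C2: S = E(K, 0xA8) = 0x4B; 0x91 ⊕ 0x4B = 0xDA.
C3: S = E(K, 0x4B) = 0xEE; 0x9A ⊕ 0xEE = 0x74.

C1 = 0xA4, C2 = 0xDA, C3 = 0x74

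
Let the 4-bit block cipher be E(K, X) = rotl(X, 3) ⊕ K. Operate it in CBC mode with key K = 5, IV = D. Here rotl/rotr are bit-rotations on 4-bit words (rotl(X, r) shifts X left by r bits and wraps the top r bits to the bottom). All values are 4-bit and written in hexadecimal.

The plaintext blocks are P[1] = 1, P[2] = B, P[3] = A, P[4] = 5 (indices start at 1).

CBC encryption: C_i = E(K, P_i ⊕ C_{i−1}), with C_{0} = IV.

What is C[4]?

C[4] = B

C[1]: P[1] ⊕ D = C; E(K, C) = 3.
C[2]: P[2] ⊕ 3 = 8; E(K, 8) = 1.
C[3]: P[3] ⊕ 1 = B; E(K, B) = 8.
C[4]: P[4] ⊕ 8 = D; E(K, D) = B.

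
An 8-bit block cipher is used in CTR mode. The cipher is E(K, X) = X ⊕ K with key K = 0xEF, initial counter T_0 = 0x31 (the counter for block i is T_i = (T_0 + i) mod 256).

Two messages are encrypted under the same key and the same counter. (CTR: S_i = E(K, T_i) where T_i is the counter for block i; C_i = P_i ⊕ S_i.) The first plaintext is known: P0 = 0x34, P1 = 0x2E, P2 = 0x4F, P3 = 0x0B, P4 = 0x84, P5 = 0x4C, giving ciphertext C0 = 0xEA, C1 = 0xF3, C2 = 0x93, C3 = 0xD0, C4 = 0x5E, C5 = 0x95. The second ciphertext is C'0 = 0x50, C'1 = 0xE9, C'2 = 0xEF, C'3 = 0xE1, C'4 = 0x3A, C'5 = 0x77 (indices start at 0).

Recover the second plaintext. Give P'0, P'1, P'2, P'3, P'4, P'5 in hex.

In CTR with a reused counter, both messages share the same keystream S_i, so C_i ⊕ C'_i = P_i ⊕ P'_i and thus P'_i = P_i ⊕ C_i ⊕ C'_i.
P'0: 0x34 ⊕ 0xEA ⊕ 0x50 = 0x8E.
P'1: 0x2E ⊕ 0xF3 ⊕ 0xE9 = 0x34.
P'2: 0x4F ⊕ 0x93 ⊕ 0xEF = 0x33.
P'3: 0x0B ⊕ 0xD0 ⊕ 0xE1 = 0x3A.
P'4: 0x84 ⊕ 0x5E ⊕ 0x3A = 0xE0.
P'5: 0x4C ⊕ 0x95 ⊕ 0x77 = 0xAE.

P'0 = 0x8E, P'1 = 0x34, P'2 = 0x33, P'3 = 0x3A, P'4 = 0xE0, P'5 = 0xAE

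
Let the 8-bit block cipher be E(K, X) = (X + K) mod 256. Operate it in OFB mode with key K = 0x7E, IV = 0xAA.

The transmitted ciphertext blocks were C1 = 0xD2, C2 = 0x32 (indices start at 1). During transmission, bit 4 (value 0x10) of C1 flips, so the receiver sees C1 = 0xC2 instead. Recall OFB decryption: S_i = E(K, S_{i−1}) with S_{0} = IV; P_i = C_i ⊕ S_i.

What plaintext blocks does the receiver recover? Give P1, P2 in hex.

Only C1 changed, to 0xC2. In OFB, a change in C_i flips the same bit in P_i only; the keystream is unaffected. Decrypting the received ciphertext:
P1: S = E(K, 0xAA) = 0x28; 0xC2 ⊕ 0x28 = 0xEA.
P2: S = E(K, 0x28) = 0xA6; 0x32 ⊕ 0xA6 = 0x94.
Blocks that differ from the original plaintext: P1.

P1 = 0xEA, P2 = 0x94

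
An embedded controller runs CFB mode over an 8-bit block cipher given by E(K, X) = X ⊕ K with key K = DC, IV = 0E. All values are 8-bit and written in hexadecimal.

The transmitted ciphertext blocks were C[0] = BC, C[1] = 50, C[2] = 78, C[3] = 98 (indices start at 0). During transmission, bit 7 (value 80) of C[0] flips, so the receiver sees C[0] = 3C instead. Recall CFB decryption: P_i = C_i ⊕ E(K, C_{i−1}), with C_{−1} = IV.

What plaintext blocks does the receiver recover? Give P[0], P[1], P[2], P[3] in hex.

Only C[0] changed, to 3C. In CFB, a change in C_i flips the same bit in P_i and garbles P_{i+1}. Decrypting the received ciphertext:
P[0]: E(K, 0E) = D2; 3C ⊕ D2 = EE.
P[1]: E(K, 3C) = E0; 50 ⊕ E0 = B0.
P[2]: E(K, 50) = 8C; 78 ⊕ 8C = F4.
P[3]: E(K, 78) = A4; 98 ⊕ A4 = 3C.
Blocks that differ from the original plaintext: P[0], P[1].

P[0] = EE, P[1] = B0, P[2] = F4, P[3] = 3C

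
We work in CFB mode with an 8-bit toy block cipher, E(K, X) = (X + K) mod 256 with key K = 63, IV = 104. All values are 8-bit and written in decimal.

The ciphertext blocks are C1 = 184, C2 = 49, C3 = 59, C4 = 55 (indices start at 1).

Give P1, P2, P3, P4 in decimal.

CFB decryption: P_i = C_i ⊕ E(K, C_{i−1}), with C_{0} = IV.
P1: E(K, 104) = 167; 184 ⊕ 167 = 31.
P2: E(K, 184) = 247; 49 ⊕ 247 = 198.
P3: E(K, 49) = 112; 59 ⊕ 112 = 75.
P4: E(K, 59) = 122; 55 ⊕ 122 = 77.

P1 = 31, P2 = 198, P3 = 75, P4 = 77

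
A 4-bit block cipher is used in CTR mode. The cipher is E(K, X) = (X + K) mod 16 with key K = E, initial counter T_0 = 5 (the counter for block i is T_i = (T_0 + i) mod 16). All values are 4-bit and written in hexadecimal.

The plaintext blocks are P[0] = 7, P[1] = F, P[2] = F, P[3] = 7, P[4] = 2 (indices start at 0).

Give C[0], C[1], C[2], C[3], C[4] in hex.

CTR encryption: S_i = E(K, T_i) where T_i is the counter for block i; C_i = P_i ⊕ S_i.
C[0]: T = 5, S = E(K, T) = 3; 7 ⊕ 3 = 4.
C[1]: T = 6, S = E(K, T) = 4; F ⊕ 4 = B.
C[2]: T = 7, S = E(K, T) = 5; F ⊕ 5 = A.
C[3]: T = 8, S = E(K, T) = 6; 7 ⊕ 6 = 1.
C[4]: T = 9, S = E(K, T) = 7; 2 ⊕ 7 = 5.

C[0] = 4, C[1] = B, C[2] = A, C[3] = 1, C[4] = 5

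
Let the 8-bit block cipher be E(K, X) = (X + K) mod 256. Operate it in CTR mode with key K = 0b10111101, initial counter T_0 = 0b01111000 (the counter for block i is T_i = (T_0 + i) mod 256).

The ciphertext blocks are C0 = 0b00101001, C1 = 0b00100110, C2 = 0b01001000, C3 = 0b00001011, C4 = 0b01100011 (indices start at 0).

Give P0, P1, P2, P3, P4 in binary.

P0 = 0b00011100, P1 = 0b00010000, P2 = 0b01111111, P3 = 0b00110011, P4 = 0b01011010

CTR decryption: S_i = E(K, T_i) where T_i is the counter for block i; P_i = C_i ⊕ S_i.
P0: T = 0b01111000, S = E(K, T) = 0b00110101; 0b00101001 ⊕ 0b00110101 = 0b00011100.
P1: T = 0b01111001, S = E(K, T) = 0b00110110; 0b00100110 ⊕ 0b00110110 = 0b00010000.
P2: T = 0b01111010, S = E(K, T) = 0b00110111; 0b01001000 ⊕ 0b00110111 = 0b01111111.
P3: T = 0b01111011, S = E(K, T) = 0b00111000; 0b00001011 ⊕ 0b00111000 = 0b00110011.
P4: T = 0b01111100, S = E(K, T) = 0b00111001; 0b01100011 ⊕ 0b00111001 = 0b01011010.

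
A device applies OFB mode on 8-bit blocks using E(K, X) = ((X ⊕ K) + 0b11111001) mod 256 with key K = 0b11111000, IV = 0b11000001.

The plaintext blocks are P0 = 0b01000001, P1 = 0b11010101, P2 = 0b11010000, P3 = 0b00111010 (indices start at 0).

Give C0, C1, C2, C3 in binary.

OFB encryption: S_i = E(K, S_{i−1}) with S_{−1} = IV; C_i = P_i ⊕ S_i.
C0: S = E(K, 0b11000001) = 0b00110010; 0b01000001 ⊕ 0b00110010 = 0b01110011.
C1: S = E(K, 0b00110010) = 0b11000011; 0b11010101 ⊕ 0b11000011 = 0b00010110.
C2: S = E(K, 0b11000011) = 0b00110100; 0b11010000 ⊕ 0b00110100 = 0b11100100.
C3: S = E(K, 0b00110100) = 0b11000101; 0b00111010 ⊕ 0b11000101 = 0b11111111.

C0 = 0b01110011, C1 = 0b00010110, C2 = 0b11100100, C3 = 0b11111111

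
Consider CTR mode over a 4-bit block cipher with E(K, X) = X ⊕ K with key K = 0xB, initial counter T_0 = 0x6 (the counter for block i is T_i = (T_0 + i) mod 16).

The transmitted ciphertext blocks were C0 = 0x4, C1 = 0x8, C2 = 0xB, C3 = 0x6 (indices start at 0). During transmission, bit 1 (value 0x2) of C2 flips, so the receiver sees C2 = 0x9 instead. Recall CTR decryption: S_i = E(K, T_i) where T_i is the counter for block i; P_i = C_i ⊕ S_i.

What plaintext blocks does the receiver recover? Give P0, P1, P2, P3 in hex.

P0 = 0x9, P1 = 0x4, P2 = 0xA, P3 = 0x4

Only C2 changed, to 0x9. In CTR, a change in C_i flips the same bit in P_i only; the keystream is unaffected. Decrypting the received ciphertext:
P0: T = 0x6, S = E(K, T) = 0xD; 0x4 ⊕ 0xD = 0x9.
P1: T = 0x7, S = E(K, T) = 0xC; 0x8 ⊕ 0xC = 0x4.
P2: T = 0x8, S = E(K, T) = 0x3; 0x9 ⊕ 0x3 = 0xA.
P3: T = 0x9, S = E(K, T) = 0x2; 0x6 ⊕ 0x2 = 0x4.
Blocks that differ from the original plaintext: P2.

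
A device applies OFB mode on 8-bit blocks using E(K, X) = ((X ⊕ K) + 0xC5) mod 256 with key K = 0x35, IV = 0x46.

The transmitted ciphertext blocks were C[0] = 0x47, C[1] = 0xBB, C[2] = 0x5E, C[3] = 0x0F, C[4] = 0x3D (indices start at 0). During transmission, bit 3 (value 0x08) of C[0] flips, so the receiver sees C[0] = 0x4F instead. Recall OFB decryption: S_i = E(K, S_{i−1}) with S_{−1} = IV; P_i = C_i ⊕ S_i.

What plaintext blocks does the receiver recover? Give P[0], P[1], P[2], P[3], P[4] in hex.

P[0] = 0x77, P[1] = 0x69, P[2] = 0xF2, P[3] = 0x51, P[4] = 0x0D

Only C[0] changed, to 0x4F. In OFB, a change in C_i flips the same bit in P_i only; the keystream is unaffected. Decrypting the received ciphertext:
P[0]: S = E(K, 0x46) = 0x38; 0x4F ⊕ 0x38 = 0x77.
P[1]: S = E(K, 0x38) = 0xD2; 0xBB ⊕ 0xD2 = 0x69.
P[2]: S = E(K, 0xD2) = 0xAC; 0x5E ⊕ 0xAC = 0xF2.
P[3]: S = E(K, 0xAC) = 0x5E; 0x0F ⊕ 0x5E = 0x51.
P[4]: S = E(K, 0x5E) = 0x30; 0x3D ⊕ 0x30 = 0x0D.
Blocks that differ from the original plaintext: P[0].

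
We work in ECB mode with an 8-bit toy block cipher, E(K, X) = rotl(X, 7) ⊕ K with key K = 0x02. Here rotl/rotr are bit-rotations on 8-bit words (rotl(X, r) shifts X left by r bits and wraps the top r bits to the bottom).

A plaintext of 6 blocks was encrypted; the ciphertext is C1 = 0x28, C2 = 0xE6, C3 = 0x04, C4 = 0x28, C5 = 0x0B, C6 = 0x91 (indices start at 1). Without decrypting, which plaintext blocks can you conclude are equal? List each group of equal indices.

P1 = P4

ECB encrypts each block independently with the same key, so equal ciphertext blocks imply equal plaintext blocks.
C1 = C4 = 0x28, so P1 = P4.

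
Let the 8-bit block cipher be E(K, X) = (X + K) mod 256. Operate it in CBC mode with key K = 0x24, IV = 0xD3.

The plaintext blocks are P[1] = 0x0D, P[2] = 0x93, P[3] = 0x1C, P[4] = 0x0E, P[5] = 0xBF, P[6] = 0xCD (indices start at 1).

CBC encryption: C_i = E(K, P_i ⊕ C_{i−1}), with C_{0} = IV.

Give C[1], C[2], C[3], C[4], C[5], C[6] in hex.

C[1] = 0x02, C[2] = 0xB5, C[3] = 0xCD, C[4] = 0xE7, C[5] = 0x7C, C[6] = 0xD5

C[1]: P[1] ⊕ 0xD3 = 0xDE; E(K, 0xDE) = 0x02.
C[2]: P[2] ⊕ 0x02 = 0x91; E(K, 0x91) = 0xB5.
C[3]: P[3] ⊕ 0xB5 = 0xA9; E(K, 0xA9) = 0xCD.
C[4]: P[4] ⊕ 0xCD = 0xC3; E(K, 0xC3) = 0xE7.
C[5]: P[5] ⊕ 0xE7 = 0x58; E(K, 0x58) = 0x7C.
C[6]: P[6] ⊕ 0x7C = 0xB1; E(K, 0xB1) = 0xD5.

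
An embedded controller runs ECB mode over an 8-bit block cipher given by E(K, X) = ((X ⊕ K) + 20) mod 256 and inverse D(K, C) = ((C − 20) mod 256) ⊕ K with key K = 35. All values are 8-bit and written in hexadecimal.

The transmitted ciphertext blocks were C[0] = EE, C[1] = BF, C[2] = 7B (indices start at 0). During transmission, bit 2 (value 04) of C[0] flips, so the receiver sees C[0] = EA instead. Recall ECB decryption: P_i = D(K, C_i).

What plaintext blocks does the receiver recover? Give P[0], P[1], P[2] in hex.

Only C[0] changed, to EA. In ECB, a change in C_i affects only P_i. Decrypting the received ciphertext:
P[0]: D(K, EA) = FF.
P[1]: D(K, BF) = AA.
P[2]: D(K, 7B) = 6E.
Blocks that differ from the original plaintext: P[0].

P[0] = FF, P[1] = AA, P[2] = 6E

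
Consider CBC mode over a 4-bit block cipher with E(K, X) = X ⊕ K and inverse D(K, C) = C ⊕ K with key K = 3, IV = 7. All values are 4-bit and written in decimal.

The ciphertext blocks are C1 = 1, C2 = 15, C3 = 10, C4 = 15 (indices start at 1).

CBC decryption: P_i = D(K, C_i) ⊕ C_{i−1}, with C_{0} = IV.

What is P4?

P4: D(K, 15) = 12; 12 ⊕ 10 = 6.

P4 = 6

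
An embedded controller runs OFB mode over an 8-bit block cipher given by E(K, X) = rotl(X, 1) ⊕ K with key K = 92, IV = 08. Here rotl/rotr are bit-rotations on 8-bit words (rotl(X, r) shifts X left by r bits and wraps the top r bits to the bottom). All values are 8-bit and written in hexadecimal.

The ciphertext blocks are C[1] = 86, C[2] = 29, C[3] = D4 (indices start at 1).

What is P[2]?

P[2] = BE

OFB decryption: S_i = E(K, S_{i−1}) with S_{0} = IV; P_i = C_i ⊕ S_i.
P[1]: S = E(K, 08) = 82; 86 ⊕ 82 = 04.
P[2]: S = E(K, 82) = 97; 29 ⊕ 97 = BE.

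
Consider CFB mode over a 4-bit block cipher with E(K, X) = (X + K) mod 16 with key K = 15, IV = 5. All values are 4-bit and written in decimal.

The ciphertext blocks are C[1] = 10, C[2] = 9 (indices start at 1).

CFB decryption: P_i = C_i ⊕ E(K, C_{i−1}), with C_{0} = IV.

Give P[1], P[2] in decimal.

P[1] = 14, P[2] = 0

P[1]: E(K, 5) = 4; 10 ⊕ 4 = 14.
P[2]: E(K, 10) = 9; 9 ⊕ 9 = 0.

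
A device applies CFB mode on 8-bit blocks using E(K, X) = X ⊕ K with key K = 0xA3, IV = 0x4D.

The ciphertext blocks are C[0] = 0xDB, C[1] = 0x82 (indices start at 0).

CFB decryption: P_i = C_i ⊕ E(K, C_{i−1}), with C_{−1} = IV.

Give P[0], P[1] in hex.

P[0]: E(K, 0x4D) = 0xEE; 0xDB ⊕ 0xEE = 0x35.
P[1]: E(K, 0xDB) = 0x78; 0x82 ⊕ 0x78 = 0xFA.

P[0] = 0x35, P[1] = 0xFA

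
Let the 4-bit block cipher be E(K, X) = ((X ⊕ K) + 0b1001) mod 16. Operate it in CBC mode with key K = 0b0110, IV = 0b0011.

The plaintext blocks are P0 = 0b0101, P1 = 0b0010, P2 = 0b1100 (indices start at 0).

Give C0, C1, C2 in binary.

C0 = 0b1001, C1 = 0b0110, C2 = 0b0101

CBC encryption: C_i = E(K, P_i ⊕ C_{i−1}), with C_{−1} = IV.
C0: P0 ⊕ 0b0011 = 0b0110; E(K, 0b0110) = 0b1001.
C1: P1 ⊕ 0b1001 = 0b1011; E(K, 0b1011) = 0b0110.
C2: P2 ⊕ 0b0110 = 0b1010; E(K, 0b1010) = 0b0101.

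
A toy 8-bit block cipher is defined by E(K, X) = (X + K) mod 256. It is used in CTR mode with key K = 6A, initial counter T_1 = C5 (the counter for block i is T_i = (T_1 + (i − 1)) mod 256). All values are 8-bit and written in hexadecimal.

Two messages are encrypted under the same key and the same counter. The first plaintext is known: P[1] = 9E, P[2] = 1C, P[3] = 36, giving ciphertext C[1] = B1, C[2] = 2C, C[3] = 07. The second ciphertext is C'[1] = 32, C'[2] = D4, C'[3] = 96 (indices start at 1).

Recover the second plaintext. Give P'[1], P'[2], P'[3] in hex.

P'[1] = 1D, P'[2] = E4, P'[3] = A7

In CTR with a reused counter, both messages share the same keystream S_i, so C_i ⊕ C'_i = P_i ⊕ P'_i and thus P'_i = P_i ⊕ C_i ⊕ C'_i.
P'[1]: 9E ⊕ B1 ⊕ 32 = 1D.
P'[2]: 1C ⊕ 2C ⊕ D4 = E4.
P'[3]: 36 ⊕ 07 ⊕ 96 = A7.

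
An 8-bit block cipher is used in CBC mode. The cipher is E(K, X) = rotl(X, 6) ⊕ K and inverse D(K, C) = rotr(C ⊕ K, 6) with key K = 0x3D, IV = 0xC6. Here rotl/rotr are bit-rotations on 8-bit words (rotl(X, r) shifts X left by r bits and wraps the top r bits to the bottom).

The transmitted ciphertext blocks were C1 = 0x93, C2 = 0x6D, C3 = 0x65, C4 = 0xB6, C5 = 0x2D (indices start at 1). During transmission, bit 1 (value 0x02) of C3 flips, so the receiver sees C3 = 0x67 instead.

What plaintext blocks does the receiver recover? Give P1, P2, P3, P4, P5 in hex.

CBC decryption: P_i = D(K, C_i) ⊕ C_{i−1}, with C_{0} = IV.
Only C3 changed, to 0x67. In CBC, a change in C_i garbles P_i and flips the same bit in P_{i+1}. Decrypting the received ciphertext:
P1: D(K, 0x93) = 0xBA; 0xBA ⊕ 0xC6 = 0x7C.
P2: D(K, 0x6D) = 0x41; 0x41 ⊕ 0x93 = 0xD2.
P3: D(K, 0x67) = 0x69; 0x69 ⊕ 0x6D = 0x04.
P4: D(K, 0xB6) = 0x2E; 0x2E ⊕ 0x67 = 0x49.
P5: D(K, 0x2D) = 0x40; 0x40 ⊕ 0xB6 = 0xF6.
Blocks that differ from the original plaintext: P3, P4.

P1 = 0x7C, P2 = 0xD2, P3 = 0x04, P4 = 0x49, P5 = 0xF6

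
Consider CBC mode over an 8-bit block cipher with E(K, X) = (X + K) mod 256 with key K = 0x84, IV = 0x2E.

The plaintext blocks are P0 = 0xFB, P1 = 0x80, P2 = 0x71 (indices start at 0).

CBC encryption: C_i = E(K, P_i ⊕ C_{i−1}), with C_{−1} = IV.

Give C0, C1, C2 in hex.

C0: P0 ⊕ 0x2E = 0xD5; E(K, 0xD5) = 0x59.
C1: P1 ⊕ 0x59 = 0xD9; E(K, 0xD9) = 0x5D.
C2: P2 ⊕ 0x5D = 0x2C; E(K, 0x2C) = 0xB0.

C0 = 0x59, C1 = 0x5D, C2 = 0xB0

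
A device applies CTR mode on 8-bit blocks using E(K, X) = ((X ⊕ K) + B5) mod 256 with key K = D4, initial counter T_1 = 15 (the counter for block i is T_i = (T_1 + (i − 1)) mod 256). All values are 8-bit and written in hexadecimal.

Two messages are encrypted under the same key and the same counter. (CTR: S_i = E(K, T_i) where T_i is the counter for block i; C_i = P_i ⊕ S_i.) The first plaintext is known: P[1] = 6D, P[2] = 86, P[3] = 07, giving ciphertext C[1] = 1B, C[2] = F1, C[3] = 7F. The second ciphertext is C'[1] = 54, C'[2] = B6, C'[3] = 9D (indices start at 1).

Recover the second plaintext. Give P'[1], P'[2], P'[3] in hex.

In CTR with a reused counter, both messages share the same keystream S_i, so C_i ⊕ C'_i = P_i ⊕ P'_i and thus P'_i = P_i ⊕ C_i ⊕ C'_i.
P'[1]: 6D ⊕ 1B ⊕ 54 = 22.
P'[2]: 86 ⊕ F1 ⊕ B6 = C1.
P'[3]: 07 ⊕ 7F ⊕ 9D = E5.

P'[1] = 22, P'[2] = C1, P'[3] = E5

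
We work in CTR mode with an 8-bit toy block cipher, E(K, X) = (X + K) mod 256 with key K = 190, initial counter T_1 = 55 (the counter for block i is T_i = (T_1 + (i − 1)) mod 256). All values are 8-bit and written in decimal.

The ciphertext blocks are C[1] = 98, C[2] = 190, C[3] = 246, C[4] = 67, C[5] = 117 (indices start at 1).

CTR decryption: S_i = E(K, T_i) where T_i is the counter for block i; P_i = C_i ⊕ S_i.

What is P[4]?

P[4]: T = 58, S = E(K, T) = 248; 67 ⊕ 248 = 187.

P[4] = 187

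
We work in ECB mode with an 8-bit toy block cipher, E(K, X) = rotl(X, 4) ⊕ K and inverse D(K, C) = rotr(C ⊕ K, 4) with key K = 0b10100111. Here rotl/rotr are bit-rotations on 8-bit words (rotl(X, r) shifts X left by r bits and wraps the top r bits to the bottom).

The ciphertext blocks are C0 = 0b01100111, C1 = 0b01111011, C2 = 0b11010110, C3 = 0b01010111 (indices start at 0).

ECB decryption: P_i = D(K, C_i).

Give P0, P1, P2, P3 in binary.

P0 = 0b00001100, P1 = 0b11001101, P2 = 0b00010111, P3 = 0b00001111

P0: D(K, 0b01100111) = 0b00001100.
P1: D(K, 0b01111011) = 0b11001101.
P2: D(K, 0b11010110) = 0b00010111.
P3: D(K, 0b01010111) = 0b00001111.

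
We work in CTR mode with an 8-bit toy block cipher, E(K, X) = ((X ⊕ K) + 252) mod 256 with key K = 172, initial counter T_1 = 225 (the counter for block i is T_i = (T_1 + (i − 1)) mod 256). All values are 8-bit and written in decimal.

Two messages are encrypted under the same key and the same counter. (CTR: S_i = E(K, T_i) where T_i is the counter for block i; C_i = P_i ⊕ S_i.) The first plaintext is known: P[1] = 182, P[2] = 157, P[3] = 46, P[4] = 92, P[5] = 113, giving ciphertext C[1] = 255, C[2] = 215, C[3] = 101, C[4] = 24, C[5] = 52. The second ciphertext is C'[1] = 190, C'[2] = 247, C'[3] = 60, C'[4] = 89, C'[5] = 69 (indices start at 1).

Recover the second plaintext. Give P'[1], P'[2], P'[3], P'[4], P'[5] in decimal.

P'[1] = 247, P'[2] = 189, P'[3] = 119, P'[4] = 29, P'[5] = 0

In CTR with a reused counter, both messages share the same keystream S_i, so C_i ⊕ C'_i = P_i ⊕ P'_i and thus P'_i = P_i ⊕ C_i ⊕ C'_i.
P'[1]: 182 ⊕ 255 ⊕ 190 = 247.
P'[2]: 157 ⊕ 215 ⊕ 247 = 189.
P'[3]: 46 ⊕ 101 ⊕ 60 = 119.
P'[4]: 92 ⊕ 24 ⊕ 89 = 29.
P'[5]: 113 ⊕ 52 ⊕ 69 = 0.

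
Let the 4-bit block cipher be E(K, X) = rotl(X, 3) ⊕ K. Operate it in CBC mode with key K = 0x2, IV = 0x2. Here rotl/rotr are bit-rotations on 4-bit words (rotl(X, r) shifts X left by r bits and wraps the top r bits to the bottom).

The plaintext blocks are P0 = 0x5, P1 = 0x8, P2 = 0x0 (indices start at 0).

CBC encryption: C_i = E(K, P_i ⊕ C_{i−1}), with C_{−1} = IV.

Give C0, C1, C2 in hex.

C0: P0 ⊕ 0x2 = 0x7; E(K, 0x7) = 0x9.
C1: P1 ⊕ 0x9 = 0x1; E(K, 0x1) = 0xA.
C2: P2 ⊕ 0xA = 0xA; E(K, 0xA) = 0x7.

C0 = 0x9, C1 = 0xA, C2 = 0x7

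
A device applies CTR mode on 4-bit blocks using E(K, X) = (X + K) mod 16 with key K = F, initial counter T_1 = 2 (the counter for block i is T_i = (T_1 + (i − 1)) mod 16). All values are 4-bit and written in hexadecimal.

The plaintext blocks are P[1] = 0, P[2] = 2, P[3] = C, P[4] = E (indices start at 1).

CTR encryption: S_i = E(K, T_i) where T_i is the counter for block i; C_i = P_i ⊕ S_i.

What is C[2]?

C[1]: T = 2, S = E(K, T) = 1; 0 ⊕ 1 = 1.
C[2]: T = 3, S = E(K, T) = 2; 2 ⊕ 2 = 0.

C[2] = 0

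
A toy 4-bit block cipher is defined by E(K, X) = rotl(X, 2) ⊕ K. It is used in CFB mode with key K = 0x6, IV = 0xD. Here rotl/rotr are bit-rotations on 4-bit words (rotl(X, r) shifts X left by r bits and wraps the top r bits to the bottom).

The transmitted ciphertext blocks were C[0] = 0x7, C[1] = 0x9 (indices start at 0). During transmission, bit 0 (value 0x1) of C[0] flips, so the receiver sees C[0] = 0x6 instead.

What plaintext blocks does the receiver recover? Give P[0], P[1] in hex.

P[0] = 0x7, P[1] = 0x6

CFB decryption: P_i = C_i ⊕ E(K, C_{i−1}), with C_{−1} = IV.
Only C[0] changed, to 0x6. In CFB, a change in C_i flips the same bit in P_i and garbles P_{i+1}. Decrypting the received ciphertext:
P[0]: E(K, 0xD) = 0x1; 0x6 ⊕ 0x1 = 0x7.
P[1]: E(K, 0x6) = 0xF; 0x9 ⊕ 0xF = 0x6.
Blocks that differ from the original plaintext: P[0], P[1].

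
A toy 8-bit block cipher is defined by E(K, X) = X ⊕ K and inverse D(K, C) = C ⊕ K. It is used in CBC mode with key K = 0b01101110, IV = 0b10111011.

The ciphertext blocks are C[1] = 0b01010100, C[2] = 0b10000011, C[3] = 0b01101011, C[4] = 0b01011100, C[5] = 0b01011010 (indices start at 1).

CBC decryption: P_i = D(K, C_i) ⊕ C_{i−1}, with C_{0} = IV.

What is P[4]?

P[4] = 0b01011001

P[4]: D(K, 0b01011100) = 0b00110010; 0b00110010 ⊕ 0b01101011 = 0b01011001.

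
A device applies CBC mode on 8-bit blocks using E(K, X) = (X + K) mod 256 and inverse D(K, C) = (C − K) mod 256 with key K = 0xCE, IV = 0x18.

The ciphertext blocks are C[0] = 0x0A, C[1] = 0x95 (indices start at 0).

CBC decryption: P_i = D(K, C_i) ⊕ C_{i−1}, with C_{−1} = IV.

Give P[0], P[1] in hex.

P[0] = 0x24, P[1] = 0xCD

P[0]: D(K, 0x0A) = 0x3C; 0x3C ⊕ 0x18 = 0x24.
P[1]: D(K, 0x95) = 0xC7; 0xC7 ⊕ 0x0A = 0xCD.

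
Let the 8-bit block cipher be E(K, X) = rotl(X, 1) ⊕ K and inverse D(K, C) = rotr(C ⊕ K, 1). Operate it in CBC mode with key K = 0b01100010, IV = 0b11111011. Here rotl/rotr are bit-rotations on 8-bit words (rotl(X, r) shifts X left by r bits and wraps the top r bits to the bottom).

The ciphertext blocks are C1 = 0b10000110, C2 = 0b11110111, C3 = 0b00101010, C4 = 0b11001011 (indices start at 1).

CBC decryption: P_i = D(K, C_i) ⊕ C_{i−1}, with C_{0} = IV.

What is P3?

P3 = 0b11010011

P3: D(K, 0b00101010) = 0b00100100; 0b00100100 ⊕ 0b11110111 = 0b11010011.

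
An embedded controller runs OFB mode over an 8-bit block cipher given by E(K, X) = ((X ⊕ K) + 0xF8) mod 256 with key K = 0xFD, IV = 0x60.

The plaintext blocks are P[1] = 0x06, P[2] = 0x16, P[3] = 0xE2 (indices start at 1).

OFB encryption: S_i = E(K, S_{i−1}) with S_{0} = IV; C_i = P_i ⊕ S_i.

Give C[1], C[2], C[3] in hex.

C[1]: S = E(K, 0x60) = 0x95; 0x06 ⊕ 0x95 = 0x93.
C[2]: S = E(K, 0x95) = 0x60; 0x16 ⊕ 0x60 = 0x76.
C[3]: S = E(K, 0x60) = 0x95; 0xE2 ⊕ 0x95 = 0x77.

C[1] = 0x93, C[2] = 0x76, C[3] = 0x77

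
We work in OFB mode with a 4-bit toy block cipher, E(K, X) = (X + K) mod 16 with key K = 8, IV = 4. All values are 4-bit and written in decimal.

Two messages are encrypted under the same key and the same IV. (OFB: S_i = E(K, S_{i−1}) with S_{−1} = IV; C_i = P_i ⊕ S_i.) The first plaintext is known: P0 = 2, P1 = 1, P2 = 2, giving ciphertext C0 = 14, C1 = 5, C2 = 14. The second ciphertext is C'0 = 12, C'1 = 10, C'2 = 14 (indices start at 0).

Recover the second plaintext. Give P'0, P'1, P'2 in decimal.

In OFB with a reused IV, both messages share the same keystream S_i, so C_i ⊕ C'_i = P_i ⊕ P'_i and thus P'_i = P_i ⊕ C_i ⊕ C'_i.
P'0: 2 ⊕ 14 ⊕ 12 = 0.
P'1: 1 ⊕ 5 ⊕ 10 = 14.
P'2: 2 ⊕ 14 ⊕ 14 = 2.

P'0 = 0, P'1 = 14, P'2 = 2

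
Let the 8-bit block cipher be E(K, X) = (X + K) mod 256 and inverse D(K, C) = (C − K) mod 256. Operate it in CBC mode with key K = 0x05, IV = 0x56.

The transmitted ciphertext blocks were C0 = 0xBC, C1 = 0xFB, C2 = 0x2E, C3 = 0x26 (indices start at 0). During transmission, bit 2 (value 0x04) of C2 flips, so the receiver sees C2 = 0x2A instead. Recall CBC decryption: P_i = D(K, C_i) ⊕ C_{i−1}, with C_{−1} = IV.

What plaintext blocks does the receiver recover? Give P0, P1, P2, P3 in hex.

P0 = 0xE1, P1 = 0x4A, P2 = 0xDE, P3 = 0x0B

Only C2 changed, to 0x2A. In CBC, a change in C_i garbles P_i and flips the same bit in P_{i+1}. Decrypting the received ciphertext:
P0: D(K, 0xBC) = 0xB7; 0xB7 ⊕ 0x56 = 0xE1.
P1: D(K, 0xFB) = 0xF6; 0xF6 ⊕ 0xBC = 0x4A.
P2: D(K, 0x2A) = 0x25; 0x25 ⊕ 0xFB = 0xDE.
P3: D(K, 0x26) = 0x21; 0x21 ⊕ 0x2A = 0x0B.
Blocks that differ from the original plaintext: P2, P3.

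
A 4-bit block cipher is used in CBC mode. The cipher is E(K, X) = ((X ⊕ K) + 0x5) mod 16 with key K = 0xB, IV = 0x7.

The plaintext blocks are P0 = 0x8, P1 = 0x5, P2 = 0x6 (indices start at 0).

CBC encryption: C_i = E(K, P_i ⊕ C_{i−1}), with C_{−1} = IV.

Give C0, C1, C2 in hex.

C0 = 0x9, C1 = 0xC, C2 = 0x6

C0: P0 ⊕ 0x7 = 0xF; E(K, 0xF) = 0x9.
C1: P1 ⊕ 0x9 = 0xC; E(K, 0xC) = 0xC.
C2: P2 ⊕ 0xC = 0xA; E(K, 0xA) = 0x6.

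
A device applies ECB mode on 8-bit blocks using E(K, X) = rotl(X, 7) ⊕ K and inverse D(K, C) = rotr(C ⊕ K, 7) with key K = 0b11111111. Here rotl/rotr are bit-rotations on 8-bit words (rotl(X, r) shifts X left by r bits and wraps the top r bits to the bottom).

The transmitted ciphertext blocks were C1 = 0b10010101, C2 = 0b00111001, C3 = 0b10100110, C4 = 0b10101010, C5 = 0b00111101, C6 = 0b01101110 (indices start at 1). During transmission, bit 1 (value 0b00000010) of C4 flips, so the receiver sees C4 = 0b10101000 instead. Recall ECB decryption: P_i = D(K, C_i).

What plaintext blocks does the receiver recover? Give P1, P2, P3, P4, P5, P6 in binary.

Only C4 changed, to 0b10101000. In ECB, a change in C_i affects only P_i. Decrypting the received ciphertext:
P1: D(K, 0b10010101) = 0b11010100.
P2: D(K, 0b00111001) = 0b10001101.
P3: D(K, 0b10100110) = 0b10110010.
P4: D(K, 0b10101000) = 0b10101110.
P5: D(K, 0b00111101) = 0b10000101.
P6: D(K, 0b01101110) = 0b00100011.
Blocks that differ from the original plaintext: P4.

P1 = 0b11010100, P2 = 0b10001101, P3 = 0b10110010, P4 = 0b10101110, P5 = 0b10000101, P6 = 0b00100011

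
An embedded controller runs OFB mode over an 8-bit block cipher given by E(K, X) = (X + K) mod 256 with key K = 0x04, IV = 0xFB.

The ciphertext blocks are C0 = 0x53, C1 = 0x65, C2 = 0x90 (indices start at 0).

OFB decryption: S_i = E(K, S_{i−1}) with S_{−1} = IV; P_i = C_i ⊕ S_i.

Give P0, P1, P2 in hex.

P0: S = E(K, 0xFB) = 0xFF; 0x53 ⊕ 0xFF = 0xAC.
P1: S = E(K, 0xFF) = 0x03; 0x65 ⊕ 0x03 = 0x66.
P2: S = E(K, 0x03) = 0x07; 0x90 ⊕ 0x07 = 0x97.

P0 = 0xAC, P1 = 0x66, P2 = 0x97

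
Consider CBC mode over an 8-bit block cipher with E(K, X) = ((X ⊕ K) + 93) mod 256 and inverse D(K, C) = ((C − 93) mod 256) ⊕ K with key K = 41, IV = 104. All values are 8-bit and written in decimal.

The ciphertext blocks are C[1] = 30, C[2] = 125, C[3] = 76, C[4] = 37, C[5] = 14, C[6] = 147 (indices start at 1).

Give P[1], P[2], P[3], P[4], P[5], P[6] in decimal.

P[1] = 128, P[2] = 23, P[3] = 187, P[4] = 173, P[5] = 189, P[6] = 17

CBC decryption: P_i = D(K, C_i) ⊕ C_{i−1}, with C_{0} = IV.
P[1]: D(K, 30) = 232; 232 ⊕ 104 = 128.
P[2]: D(K, 125) = 9; 9 ⊕ 30 = 23.
P[3]: D(K, 76) = 198; 198 ⊕ 125 = 187.
P[4]: D(K, 37) = 225; 225 ⊕ 76 = 173.
P[5]: D(K, 14) = 152; 152 ⊕ 37 = 189.
P[6]: D(K, 147) = 31; 31 ⊕ 14 = 17.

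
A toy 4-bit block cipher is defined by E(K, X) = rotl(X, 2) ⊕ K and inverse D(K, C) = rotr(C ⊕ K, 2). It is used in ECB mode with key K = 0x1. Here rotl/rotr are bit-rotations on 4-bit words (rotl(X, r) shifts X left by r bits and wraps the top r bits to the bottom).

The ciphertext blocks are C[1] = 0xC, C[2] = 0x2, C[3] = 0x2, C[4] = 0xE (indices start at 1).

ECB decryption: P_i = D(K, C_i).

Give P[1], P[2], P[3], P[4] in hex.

P[1] = 0x7, P[2] = 0xC, P[3] = 0xC, P[4] = 0xF

P[1]: D(K, 0xC) = 0x7.
P[2]: D(K, 0x2) = 0xC.
P[3]: D(K, 0x2) = 0xC.
P[4]: D(K, 0xE) = 0xF.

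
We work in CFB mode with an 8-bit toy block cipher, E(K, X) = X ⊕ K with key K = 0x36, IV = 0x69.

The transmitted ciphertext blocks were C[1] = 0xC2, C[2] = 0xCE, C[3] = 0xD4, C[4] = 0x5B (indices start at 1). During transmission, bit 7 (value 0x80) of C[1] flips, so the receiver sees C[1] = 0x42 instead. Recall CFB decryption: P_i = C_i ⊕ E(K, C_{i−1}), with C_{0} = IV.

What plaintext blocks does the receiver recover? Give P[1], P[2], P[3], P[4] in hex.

Only C[1] changed, to 0x42. In CFB, a change in C_i flips the same bit in P_i and garbles P_{i+1}. Decrypting the received ciphertext:
P[1]: E(K, 0x69) = 0x5F; 0x42 ⊕ 0x5F = 0x1D.
P[2]: E(K, 0x42) = 0x74; 0xCE ⊕ 0x74 = 0xBA.
P[3]: E(K, 0xCE) = 0xF8; 0xD4 ⊕ 0xF8 = 0x2C.
P[4]: E(K, 0xD4) = 0xE2; 0x5B ⊕ 0xE2 = 0xB9.
Blocks that differ from the original plaintext: P[1], P[2].

P[1] = 0x1D, P[2] = 0xBA, P[3] = 0x2C, P[4] = 0xB9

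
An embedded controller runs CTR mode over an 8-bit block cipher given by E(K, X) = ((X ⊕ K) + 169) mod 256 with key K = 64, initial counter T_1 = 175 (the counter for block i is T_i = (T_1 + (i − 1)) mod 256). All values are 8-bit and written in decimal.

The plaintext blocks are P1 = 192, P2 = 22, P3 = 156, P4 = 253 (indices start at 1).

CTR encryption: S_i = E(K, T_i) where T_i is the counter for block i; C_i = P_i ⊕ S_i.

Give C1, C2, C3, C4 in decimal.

C1 = 88, C2 = 143, C3 = 6, C4 = 102

C1: T = 175, S = E(K, T) = 152; 192 ⊕ 152 = 88.
C2: T = 176, S = E(K, T) = 153; 22 ⊕ 153 = 143.
C3: T = 177, S = E(K, T) = 154; 156 ⊕ 154 = 6.
C4: T = 178, S = E(K, T) = 155; 253 ⊕ 155 = 102.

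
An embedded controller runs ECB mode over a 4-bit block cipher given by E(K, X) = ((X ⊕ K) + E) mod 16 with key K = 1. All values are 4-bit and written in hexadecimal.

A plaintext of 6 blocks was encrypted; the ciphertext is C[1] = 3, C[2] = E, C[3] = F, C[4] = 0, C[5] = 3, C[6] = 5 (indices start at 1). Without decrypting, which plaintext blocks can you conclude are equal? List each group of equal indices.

P[1] = P[5]

ECB encrypts each block independently with the same key, so equal ciphertext blocks imply equal plaintext blocks.
C[1] = C[5] = 3, so P[1] = P[5].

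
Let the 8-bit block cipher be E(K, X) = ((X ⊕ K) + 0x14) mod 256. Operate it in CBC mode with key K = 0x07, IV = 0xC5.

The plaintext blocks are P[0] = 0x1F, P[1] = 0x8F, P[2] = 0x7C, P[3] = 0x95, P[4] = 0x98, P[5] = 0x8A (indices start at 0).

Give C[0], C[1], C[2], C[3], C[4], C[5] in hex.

C[0] = 0xF1, C[1] = 0x8D, C[2] = 0x0A, C[3] = 0xAC, C[4] = 0x47, C[5] = 0xDE

CBC encryption: C_i = E(K, P_i ⊕ C_{i−1}), with C_{−1} = IV.
C[0]: P[0] ⊕ 0xC5 = 0xDA; E(K, 0xDA) = 0xF1.
C[1]: P[1] ⊕ 0xF1 = 0x7E; E(K, 0x7E) = 0x8D.
C[2]: P[2] ⊕ 0x8D = 0xF1; E(K, 0xF1) = 0x0A.
C[3]: P[3] ⊕ 0x0A = 0x9F; E(K, 0x9F) = 0xAC.
C[4]: P[4] ⊕ 0xAC = 0x34; E(K, 0x34) = 0x47.
C[5]: P[5] ⊕ 0x47 = 0xCD; E(K, 0xCD) = 0xDE.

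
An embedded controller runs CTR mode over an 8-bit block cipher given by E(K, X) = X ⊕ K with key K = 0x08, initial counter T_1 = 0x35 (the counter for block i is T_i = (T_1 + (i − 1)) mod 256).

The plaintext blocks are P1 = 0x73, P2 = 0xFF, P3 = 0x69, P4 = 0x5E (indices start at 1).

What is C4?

C4 = 0x6E

CTR encryption: S_i = E(K, T_i) where T_i is the counter for block i; C_i = P_i ⊕ S_i.
C1: T = 0x35, S = E(K, T) = 0x3D; 0x73 ⊕ 0x3D = 0x4E.
C2: T = 0x36, S = E(K, T) = 0x3E; 0xFF ⊕ 0x3E = 0xC1.
C3: T = 0x37, S = E(K, T) = 0x3F; 0x69 ⊕ 0x3F = 0x56.
C4: T = 0x38, S = E(K, T) = 0x30; 0x5E ⊕ 0x30 = 0x6E.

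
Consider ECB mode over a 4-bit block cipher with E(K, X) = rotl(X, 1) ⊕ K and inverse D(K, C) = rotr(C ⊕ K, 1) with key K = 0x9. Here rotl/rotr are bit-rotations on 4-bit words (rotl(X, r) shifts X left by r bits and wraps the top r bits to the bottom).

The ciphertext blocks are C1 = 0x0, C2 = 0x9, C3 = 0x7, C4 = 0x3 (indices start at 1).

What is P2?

ECB decryption: P_i = D(K, C_i).
P2: D(K, 0x9) = 0x0.

P2 = 0x0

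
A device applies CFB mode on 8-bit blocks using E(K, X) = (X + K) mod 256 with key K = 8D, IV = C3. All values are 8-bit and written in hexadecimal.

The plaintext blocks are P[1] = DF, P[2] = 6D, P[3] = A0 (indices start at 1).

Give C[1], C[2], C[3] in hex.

CFB encryption: C_i = P_i ⊕ E(K, C_{i−1}), with C_{0} = IV.
C[1]: E(K, C3) = 50; DF ⊕ 50 = 8F.
C[2]: E(K, 8F) = 1C; 6D ⊕ 1C = 71.
C[3]: E(K, 71) = FE; A0 ⊕ FE = 5E.

C[1] = 8F, C[2] = 71, C[3] = 5E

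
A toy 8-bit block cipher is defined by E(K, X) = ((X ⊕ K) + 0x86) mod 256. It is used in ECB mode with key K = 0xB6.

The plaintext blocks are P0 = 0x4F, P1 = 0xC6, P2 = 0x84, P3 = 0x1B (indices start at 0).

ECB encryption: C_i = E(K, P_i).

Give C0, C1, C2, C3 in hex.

C0 = 0x7F, C1 = 0xF6, C2 = 0xB8, C3 = 0x33

C0: E(K, 0x4F) = 0x7F.
C1: E(K, 0xC6) = 0xF6.
C2: E(K, 0x84) = 0xB8.
C3: E(K, 0x1B) = 0x33.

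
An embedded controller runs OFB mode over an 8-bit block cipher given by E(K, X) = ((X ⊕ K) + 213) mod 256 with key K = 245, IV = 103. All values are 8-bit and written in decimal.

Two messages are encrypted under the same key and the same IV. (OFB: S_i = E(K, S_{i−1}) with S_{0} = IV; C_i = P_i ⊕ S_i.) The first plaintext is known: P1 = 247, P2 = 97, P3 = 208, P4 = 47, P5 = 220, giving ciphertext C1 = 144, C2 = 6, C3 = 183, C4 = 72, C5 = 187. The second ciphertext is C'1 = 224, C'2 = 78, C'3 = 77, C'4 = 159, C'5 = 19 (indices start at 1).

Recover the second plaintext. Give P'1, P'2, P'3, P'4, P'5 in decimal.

P'1 = 135, P'2 = 41, P'3 = 42, P'4 = 248, P'5 = 116

In OFB with a reused IV, both messages share the same keystream S_i, so C_i ⊕ C'_i = P_i ⊕ P'_i and thus P'_i = P_i ⊕ C_i ⊕ C'_i.
P'1: 247 ⊕ 144 ⊕ 224 = 135.
P'2: 97 ⊕ 6 ⊕ 78 = 41.
P'3: 208 ⊕ 183 ⊕ 77 = 42.
P'4: 47 ⊕ 72 ⊕ 159 = 248.
P'5: 220 ⊕ 187 ⊕ 19 = 116.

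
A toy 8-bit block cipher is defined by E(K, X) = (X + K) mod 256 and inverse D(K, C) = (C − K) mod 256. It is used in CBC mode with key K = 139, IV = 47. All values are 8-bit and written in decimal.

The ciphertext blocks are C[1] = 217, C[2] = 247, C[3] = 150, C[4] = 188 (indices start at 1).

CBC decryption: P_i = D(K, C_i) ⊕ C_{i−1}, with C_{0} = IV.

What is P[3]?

P[3] = 252

P[3]: D(K, 150) = 11; 11 ⊕ 247 = 252.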